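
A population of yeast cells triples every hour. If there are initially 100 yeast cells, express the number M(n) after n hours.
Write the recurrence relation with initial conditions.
Each hour multiplies the count by 3, so the count after n hours depends only on the count after n-1 hours: M(n) = 3 × M(n-1). The starting count gives M(0) = 100.
Unrolling n times gives the closed form M(n) = 100 × 3ⁿ.

M(n) = 3 × M(n-1), M(0) = 100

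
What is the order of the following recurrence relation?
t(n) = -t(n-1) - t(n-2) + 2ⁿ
The order is the largest lag k for which t(n-k) appears. Here the deepest term is t(n-2) (the 2ⁿ term is non-homogeneous and does not affect the order), so the order is 2.

Order 2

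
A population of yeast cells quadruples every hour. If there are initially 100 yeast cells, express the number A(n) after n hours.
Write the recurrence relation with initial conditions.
Each hour multiplies the count by 4, so the count after n hours depends only on the count after n-1 hours: A(n) = 4 × A(n-1). The starting count gives A(0) = 100.
Unrolling n times gives the closed form A(n) = 100 × 4ⁿ.

A(n) = 4 × A(n-1), A(0) = 100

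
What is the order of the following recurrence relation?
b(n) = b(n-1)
The order is the largest lag k for which b(n-k) appears. Here the deepest term is b(n-1), so the order is 1.

Order 1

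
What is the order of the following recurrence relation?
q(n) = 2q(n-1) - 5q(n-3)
The order is the largest lag k for which q(n-k) appears. Here the deepest term is q(n-3), so the order is 3.

Order 3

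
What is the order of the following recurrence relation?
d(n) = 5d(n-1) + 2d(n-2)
The order is the largest lag k for which d(n-k) appears. Here the deepest term is d(n-2), so the order is 2.

Order 2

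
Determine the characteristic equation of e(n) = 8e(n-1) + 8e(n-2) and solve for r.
Substitute e(n) = rⁿ and divide through by rⁿ⁻²: r² - 8r - 8 = 0
Discriminant: 8² + 4·8 = 96, not a perfect square, so by the quadratic formula r = (8 ± √96)/2.
General solution: e(n) = A·r₁ⁿ + B·r₂ⁿ where r₁,r₂ = (8 ± √96)/2

Characteristic: r² - 8r - 8 = 0, Roots: r = (8 ± √96)/2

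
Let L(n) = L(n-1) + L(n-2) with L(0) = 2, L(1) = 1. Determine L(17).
Computing the sequence terms:
2, 1, 3, 4, 7, 11, 18, 29, 47, 76, 123, 199, 322, 521, 843, 1364, 2207, 3571

3571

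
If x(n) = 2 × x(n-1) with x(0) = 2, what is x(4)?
Computing step by step:
x(0) = 2
x(1) = 2 × 2 = 4
x(2) = 2 × 4 = 8
x(3) = 2 × 8 = 16
x(4) = 2 × 16 = 32

32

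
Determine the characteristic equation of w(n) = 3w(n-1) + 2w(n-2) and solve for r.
Substitute w(n) = rⁿ and divide through by rⁿ⁻²: r² - 3r - 2 = 0
Discriminant: 3² + 4·2 = 17, not a perfect square, so by the quadratic formula r = (3 ± √17)/2.
General solution: w(n) = A·r₁ⁿ + B·r₂ⁿ where r₁,r₂ = (3 ± √17)/2

Characteristic: r² - 3r - 2 = 0, Roots: r = (3 ± √17)/2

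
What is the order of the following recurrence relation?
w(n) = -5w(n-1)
The order is the largest lag k for which w(n-k) appears. Here the deepest term is w(n-1), so the order is 1.

Order 1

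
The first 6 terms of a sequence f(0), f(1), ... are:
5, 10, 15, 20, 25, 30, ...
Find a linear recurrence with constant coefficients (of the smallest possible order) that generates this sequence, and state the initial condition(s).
Look for the lowest-order linear relation among consecutive terms.
Observation: consecutive differences are constant (= 5).
Check at n=2: 1·10 + 5 = 15. ✓

f(n) = f(n-1) + 5, f(0) = 5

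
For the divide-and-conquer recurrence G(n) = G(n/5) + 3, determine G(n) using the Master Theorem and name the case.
Master Theorem template: G(n) = a·G(n/b) + f(n).
Here: a=1, b=5, f(n)=3
Compute log_b(a) = log_5(1) = 0.
f(n) = 3 = Θ(1). Case 2: G(n) = Θ(log n).

Case 2: G(n) = Θ(log n)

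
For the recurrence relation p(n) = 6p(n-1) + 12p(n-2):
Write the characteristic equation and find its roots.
Substitute p(n) = rⁿ and divide through by rⁿ⁻²: r² - 6r - 12 = 0
Discriminant: 6² + 4·12 = 84, not a perfect square, so by the quadratic formula r = (6 ± √84)/2.
General solution: p(n) = A·r₁ⁿ + B·r₂ⁿ where r₁,r₂ = (6 ± √84)/2

Characteristic: r² - 6r - 12 = 0, Roots: r = (6 ± √84)/2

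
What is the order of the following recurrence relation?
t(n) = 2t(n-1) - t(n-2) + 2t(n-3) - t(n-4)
The order is the largest lag k for which t(n-k) appears. Here the deepest term is t(n-4), so the order is 4.

Order 4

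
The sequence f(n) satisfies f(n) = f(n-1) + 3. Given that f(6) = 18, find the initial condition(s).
f(6) = f(0) + 6·3, so f(0) = 18 - 18 = 0.

f(0) = 0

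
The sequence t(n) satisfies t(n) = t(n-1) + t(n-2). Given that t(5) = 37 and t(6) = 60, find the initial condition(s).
Work backwards using t(k) = t(k+2) - t(k+1):
t(4) = t(6) - t(5) = 60 - 37 = 23
t(3) = t(5) - t(4) = 37 - 23 = 14
t(2) = t(4) - t(3) = 23 - 14 = 9
t(1) = t(3) - t(2) = 14 - 9 = 5
t(0) = t(2) - t(1) = 9 - 5 = 4

t(0) = 4, t(1) = 5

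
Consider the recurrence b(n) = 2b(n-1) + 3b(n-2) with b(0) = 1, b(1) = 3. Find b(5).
Computing the sequence terms:
1, 3, 9, 27, 81, 243

243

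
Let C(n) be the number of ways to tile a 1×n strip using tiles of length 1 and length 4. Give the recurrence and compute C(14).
Condition on the last tile: it has length 1 (leaving a 1×(n-1) strip) or length 4 (leaving a 1×(n-4) strip), so C(n) = C(n-1) + C(n-4) (order-4 linear recurrence).
For 0 ≤ i < 4 only unit tiles fit, so C(i) = 1.
Iterating the recurrence: C(4) = 2, C(5) = 3, C(6) = 4, C(7) = 5, C(8) = 7, C(9) = 10, C(10) = 14, C(11) = 19, C(12) = 26, C(13) = 36, C(14) = 50.

C(n) = C(n-1) + C(n-4), with C(i) = 1 for 0 ≤ i < 4; C(14) = 50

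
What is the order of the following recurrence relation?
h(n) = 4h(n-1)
The order is the largest lag k for which h(n-k) appears. Here the deepest term is h(n-1), so the order is 1.

Order 1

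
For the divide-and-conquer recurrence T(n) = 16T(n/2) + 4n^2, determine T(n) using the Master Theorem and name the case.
Master Theorem template: T(n) = a·T(n/b) + f(n).
Here: a=16, b=2, f(n)=4n^2
Compute log_b(a) = log_2(16) = 4.
f(n) = 4n^2 = O(n^(4-ε)) with ε = 2. Case 1: T(n) = Θ(n^log_b(a)) = Θ(n^4).

Case 1: T(n) = Θ(n^4)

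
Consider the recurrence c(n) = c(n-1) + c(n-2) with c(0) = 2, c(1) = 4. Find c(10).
Computing the sequence terms:
2, 4, 6, 10, 16, 26, 42, 68, 110, 178, 288

288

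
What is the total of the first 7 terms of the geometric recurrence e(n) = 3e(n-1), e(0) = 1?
Computing the sequence terms: 1, 3, 9, 27, 81, 243, 729
Adding these values together:

1093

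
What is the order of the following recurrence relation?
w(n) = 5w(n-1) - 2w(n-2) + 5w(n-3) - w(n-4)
The order is the largest lag k for which w(n-k) appears. Here the deepest term is w(n-4), so the order is 4.

Order 4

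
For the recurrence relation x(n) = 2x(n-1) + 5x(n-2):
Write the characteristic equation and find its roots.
Substitute x(n) = rⁿ and divide through by rⁿ⁻²: r² - 2r - 5 = 0
Discriminant: 2² + 4·5 = 24, not a perfect square, so by the quadratic formula r = (2 ± √24)/2.
General solution: x(n) = A·r₁ⁿ + B·r₂ⁿ where r₁,r₂ = (2 ± √24)/2

Characteristic: r² - 2r - 5 = 0, Roots: r = (2 ± √24)/2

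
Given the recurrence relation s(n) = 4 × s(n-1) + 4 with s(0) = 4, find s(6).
Computing step by step:
s(0) = 4
s(1) = 4 × 4 + 4 = 20
s(2) = 4 × 20 + 4 = 84
s(3) = 4 × 84 + 4 = 340
s(4) = 4 × 340 + 4 = 1364
s(5) = 4 × 1364 + 4 = 5460
s(6) = 4 × 5460 + 4 = 21844

21844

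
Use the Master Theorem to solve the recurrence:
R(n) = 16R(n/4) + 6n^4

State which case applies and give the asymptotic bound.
Master Theorem template: R(n) = a·R(n/b) + f(n).
Here: a=16, b=4, f(n)=6n^4
Compute log_b(a) = log_4(16) = 2.
f(n) = 6n^4 = Ω(n^(2+ε)) with ε = 2, and the regularity condition holds (a·f(n/b) = (a/b^4)·f(n) with a/b^4 = 4^-2 < 1). Case 3: R(n) = Θ(f(n)) = Θ(n^4).

Case 3: R(n) = Θ(n^4)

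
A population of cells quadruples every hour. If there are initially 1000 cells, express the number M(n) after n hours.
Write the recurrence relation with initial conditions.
Each hour multiplies the count by 4, so the count after n hours depends only on the count after n-1 hours: M(n) = 4 × M(n-1). The starting count gives M(0) = 1000.
Unrolling n times gives the closed form M(n) = 1000 × 4ⁿ.

M(n) = 4 × M(n-1), M(0) = 1000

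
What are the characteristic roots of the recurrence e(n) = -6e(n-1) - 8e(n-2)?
Substitute e(n) = rⁿ and divide through by rⁿ⁻²: r² + 6r + 8 = 0
Factor: (r + 4)(r + 2) = 0, so r = -4, -2.
General solution: e(n) = A·(-4)ⁿ + B·(-2)ⁿ

Characteristic: r² + 6r + 8 = 0, Roots: r = -4, -2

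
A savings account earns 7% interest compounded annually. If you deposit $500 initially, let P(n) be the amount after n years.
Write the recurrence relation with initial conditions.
Each year the balance grows by 7%, i.e. is multiplied by 1 + 7/100 = 1.07, so P(n) = 1.07 × P(n-1). The initial deposit gives P(0) = 500.
Unrolling gives the closed form P(n) = 500 × (1.07)ⁿ.

P(n) = 1.07 × P(n-1), P(0) = 500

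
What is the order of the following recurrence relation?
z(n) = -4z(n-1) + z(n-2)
The order is the largest lag k for which z(n-k) appears. Here the deepest term is z(n-2), so the order is 2.

Order 2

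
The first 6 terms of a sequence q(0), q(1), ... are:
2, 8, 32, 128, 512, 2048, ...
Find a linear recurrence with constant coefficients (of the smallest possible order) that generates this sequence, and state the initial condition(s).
Look for the lowest-order linear relation among consecutive terms.
Observation: each term is 4× the previous.
Check at n=2: 4·8 = 32. ✓

q(n) = 4 × q(n-1), q(0) = 2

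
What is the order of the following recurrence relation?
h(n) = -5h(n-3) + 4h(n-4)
The order is the largest lag k for which h(n-k) appears. Here the deepest term is h(n-4), so the order is 4.

Order 4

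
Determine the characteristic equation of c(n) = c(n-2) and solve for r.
Substitute c(n) = rⁿ and divide through by rⁿ⁻²: r² - 1 = 0
Factor: (r + 1)(r - 1) = 0, so r = -1, 1.
General solution: c(n) = A·(-1)ⁿ + B·1ⁿ

Characteristic: r² - 1 = 0, Roots: r = -1, 1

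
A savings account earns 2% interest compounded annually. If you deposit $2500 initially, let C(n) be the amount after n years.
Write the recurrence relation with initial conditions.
Each year the balance grows by 2%, i.e. is multiplied by 1 + 2/100 = 1.02, so C(n) = 1.02 × C(n-1). The initial deposit gives C(0) = 2500.
Unrolling gives the closed form C(n) = 2500 × (1.02)ⁿ.

C(n) = 1.02 × C(n-1), C(0) = 2500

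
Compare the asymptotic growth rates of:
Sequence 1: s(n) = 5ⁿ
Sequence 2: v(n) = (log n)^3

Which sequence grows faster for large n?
Comparing growth rates:
Growth-rate hierarchy: log n ≺ any polynomial ≺ any exponential cⁿ (c>1) ≺ n! ≺ nⁿ.
exponential base 5 dominates polylogarithmic (log n)^3 asymptotically.

s(n) grows faster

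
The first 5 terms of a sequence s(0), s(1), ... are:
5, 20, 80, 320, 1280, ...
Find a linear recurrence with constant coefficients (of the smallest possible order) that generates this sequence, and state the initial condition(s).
Look for the lowest-order linear relation among consecutive terms.
Observation: each term is 4× the previous.
Check at n=2: 4·20 = 80. ✓

s(n) = 4 × s(n-1), s(0) = 5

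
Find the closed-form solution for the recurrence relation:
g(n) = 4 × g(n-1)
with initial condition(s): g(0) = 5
Recurrence: g(n) = 4 × g(n-1), initial: g(0) = 5.
Each term is 4 times the previous, so this is geometric with ratio 4. After n steps: g(n) = g(0)·4ⁿ = 5·4ⁿ.

g(n) = 5·4ⁿ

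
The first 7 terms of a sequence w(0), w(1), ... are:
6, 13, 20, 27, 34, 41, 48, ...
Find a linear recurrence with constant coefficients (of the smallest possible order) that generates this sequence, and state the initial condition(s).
Look for the lowest-order linear relation among consecutive terms.
Observation: consecutive differences are constant (= 7).
Check at n=2: 1·13 + 7 = 20. ✓

w(n) = w(n-1) + 7, w(0) = 6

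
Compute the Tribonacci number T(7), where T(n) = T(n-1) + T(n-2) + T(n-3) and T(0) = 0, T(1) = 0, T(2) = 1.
Computing the sequence terms:
0, 0, 1, 1, 2, 4, 7, 13

13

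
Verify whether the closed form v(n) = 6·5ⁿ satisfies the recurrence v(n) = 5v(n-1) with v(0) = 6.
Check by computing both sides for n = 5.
From the recurrence with v(0) = 6:
  v(0) = 6, v(1) = 30, v(2) = 150, v(3) = 750, v(4) = 3750, v(5) = 18750
  so the recurrence gives v(5) = 18750.
From the proposed closed form v(n) = 6·5ⁿ:
  v(5) = 18750.
Both sides give 18750 at n = 5, and the initial condition(s) match, so the closed form is consistent.

Yes, the closed form is correct.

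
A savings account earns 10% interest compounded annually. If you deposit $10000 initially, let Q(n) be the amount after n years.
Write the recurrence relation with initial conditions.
Each year the balance grows by 10%, i.e. is multiplied by 1 + 10/100 = 1.1, so Q(n) = 1.1 × Q(n-1). The initial deposit gives Q(0) = 10000.
Unrolling gives the closed form Q(n) = 10000 × (1.1)ⁿ.

Q(n) = 1.1 × Q(n-1), Q(0) = 10000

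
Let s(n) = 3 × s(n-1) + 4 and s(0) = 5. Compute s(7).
Computing step by step:
s(0) = 5
s(1) = 3 × 5 + 4 = 19
s(2) = 3 × 19 + 4 = 61
s(3) = 3 × 61 + 4 = 187
s(4) = 3 × 187 + 4 = 565
s(5) = 3 × 565 + 4 = 1699
s(6) = 3 × 1699 + 4 = 5101
s(7) = 3 × 5101 + 4 = 15307

15307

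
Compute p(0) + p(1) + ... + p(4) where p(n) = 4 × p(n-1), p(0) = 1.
Computing the sequence terms: 1, 4, 16, 64, 256
Adding these values together:

341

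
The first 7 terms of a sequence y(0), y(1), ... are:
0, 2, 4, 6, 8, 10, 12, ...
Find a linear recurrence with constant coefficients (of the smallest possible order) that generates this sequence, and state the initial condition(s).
Look for the lowest-order linear relation among consecutive terms.
Observation: consecutive differences are constant (= 2).
Check at n=2: 1·2 + 2 = 4. ✓

y(n) = y(n-1) + 2, y(0) = 0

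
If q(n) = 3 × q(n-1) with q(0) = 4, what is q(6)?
Computing step by step:
q(0) = 4
q(1) = 3 × 4 = 12
q(2) = 3 × 12 = 36
q(3) = 3 × 36 = 108
q(4) = 3 × 108 = 324
q(5) = 3 × 324 = 972
q(6) = 3 × 972 = 2916

2916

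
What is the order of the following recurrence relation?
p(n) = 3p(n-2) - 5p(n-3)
The order is the largest lag k for which p(n-k) appears. Here the deepest term is p(n-3), so the order is 3.

Order 3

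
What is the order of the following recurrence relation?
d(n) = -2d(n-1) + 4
The order is the largest lag k for which d(n-k) appears. Here the deepest term is d(n-1) (the 4 term is non-homogeneous and does not affect the order), so the order is 1.

Order 1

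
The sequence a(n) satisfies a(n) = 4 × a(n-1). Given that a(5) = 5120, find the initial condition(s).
In general a(n) = 4ⁿ · a(0). At n = 5: a(0) = a(5) / 4^5 = 5120 / 1024 = 5.

a(0) = 5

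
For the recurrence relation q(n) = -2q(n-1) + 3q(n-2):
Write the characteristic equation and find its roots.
Substitute q(n) = rⁿ and divide through by rⁿ⁻²: r² + 2r - 3 = 0
Factor: (r - 1)(r + 3) = 0, so r = 1, -3.
General solution: q(n) = A·1ⁿ + B·(-3)ⁿ

Characteristic: r² + 2r - 3 = 0, Roots: r = 1, -3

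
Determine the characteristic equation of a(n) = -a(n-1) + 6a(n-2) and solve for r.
Substitute a(n) = rⁿ and divide through by rⁿ⁻²: r² + r - 6 = 0
Factor: (r - 2)(r + 3) = 0, so r = 2, -3.
General solution: a(n) = A·2ⁿ + B·(-3)ⁿ

Characteristic: r² + r - 6 = 0, Roots: r = 2, -3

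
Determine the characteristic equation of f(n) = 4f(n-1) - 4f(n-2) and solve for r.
Substitute f(n) = rⁿ and divide through by rⁿ⁻²: r² - 4r + 4 = 0
Factor: (r - 2)² = 0, so r = 2 (double root).
General solution: f(n) = (A + Bn)·2ⁿ

Characteristic: r² - 4r + 4 = 0, Roots: r = 2 (double root)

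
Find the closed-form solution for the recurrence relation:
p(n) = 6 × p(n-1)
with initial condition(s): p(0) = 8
Recurrence: p(n) = 6 × p(n-1), initial: p(0) = 8.
Each term is 6 times the previous, so this is geometric with ratio 6. After n steps: p(n) = p(0)·6ⁿ = 8·6ⁿ.

p(n) = 8·6ⁿ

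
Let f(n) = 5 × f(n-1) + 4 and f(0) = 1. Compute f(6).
Computing step by step:
f(0) = 1
f(1) = 5 × 1 + 4 = 9
f(2) = 5 × 9 + 4 = 49
f(3) = 5 × 49 + 4 = 249
f(4) = 5 × 249 + 4 = 1249
f(5) = 5 × 1249 + 4 = 6249
f(6) = 5 × 6249 + 4 = 31249

31249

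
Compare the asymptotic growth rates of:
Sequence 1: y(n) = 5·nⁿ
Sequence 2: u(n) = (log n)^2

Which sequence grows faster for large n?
Comparing growth rates:
Growth-rate hierarchy: log n ≺ any polynomial ≺ any exponential cⁿ (c>1) ≺ n! ≺ nⁿ.
super-exponential nⁿ dominates polylogarithmic (log n)^2 asymptotically.

y(n) grows faster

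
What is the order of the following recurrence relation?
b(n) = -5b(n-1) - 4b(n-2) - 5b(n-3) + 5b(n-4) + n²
The order is the largest lag k for which b(n-k) appears. Here the deepest term is b(n-4) (the n² term is non-homogeneous and does not affect the order), so the order is 4.

Order 4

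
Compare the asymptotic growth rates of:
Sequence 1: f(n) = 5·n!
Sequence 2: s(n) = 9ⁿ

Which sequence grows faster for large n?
Comparing growth rates:
Growth-rate hierarchy: log n ≺ any polynomial ≺ any exponential cⁿ (c>1) ≺ n! ≺ nⁿ.
factorial dominates exponential base 9 asymptotically.

f(n) grows faster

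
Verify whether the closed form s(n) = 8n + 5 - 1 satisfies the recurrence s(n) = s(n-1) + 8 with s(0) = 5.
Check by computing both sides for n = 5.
From the recurrence with s(0) = 5:
  s(0) = 5, s(1) = 13, s(2) = 21, s(3) = 29, s(4) = 37, s(5) = 45
  so the recurrence gives s(5) = 45.
From the proposed closed form s(n) = 8n + 5 - 1:
  s(5) = 44.
The recurrence gives 45 but the closed form gives 44, so the closed form does not satisfy the recurrence.

No, the closed form is incorrect.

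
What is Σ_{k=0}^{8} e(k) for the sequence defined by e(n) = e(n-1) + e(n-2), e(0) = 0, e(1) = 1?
Computing the sequence terms: 0, 1, 1, 2, 3, 5, 8, 13, 21
Adding these values together:

54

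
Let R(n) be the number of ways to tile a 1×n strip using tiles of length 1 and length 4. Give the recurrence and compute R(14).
Condition on the last tile: it has length 1 (leaving a 1×(n-1) strip) or length 4 (leaving a 1×(n-4) strip), so R(n) = R(n-1) + R(n-4) (order-4 linear recurrence).
For 0 ≤ i < 4 only unit tiles fit, so R(i) = 1.
Iterating the recurrence: R(4) = 2, R(5) = 3, R(6) = 4, R(7) = 5, R(8) = 7, R(9) = 10, R(10) = 14, R(11) = 19, R(12) = 26, R(13) = 36, R(14) = 50.

R(n) = R(n-1) + R(n-4), with R(i) = 1 for 0 ≤ i < 4; R(14) = 50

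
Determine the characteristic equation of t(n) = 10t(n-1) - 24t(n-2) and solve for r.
Substitute t(n) = rⁿ and divide through by rⁿ⁻²: r² - 10r + 24 = 0
Factor: (r - 4)(r - 6) = 0, so r = 4, 6.
General solution: t(n) = A·4ⁿ + B·6ⁿ

Characteristic: r² - 10r + 24 = 0, Roots: r = 4, 6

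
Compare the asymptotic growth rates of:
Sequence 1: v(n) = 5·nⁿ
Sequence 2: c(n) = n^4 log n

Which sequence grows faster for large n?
Comparing growth rates:
Growth-rate hierarchy: log n ≺ any polynomial ≺ any exponential cⁿ (c>1) ≺ n! ≺ nⁿ.
super-exponential nⁿ dominates polynomial degree 4 (with log factor) asymptotically.

v(n) grows faster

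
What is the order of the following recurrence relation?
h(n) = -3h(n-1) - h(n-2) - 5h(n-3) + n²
The order is the largest lag k for which h(n-k) appears. Here the deepest term is h(n-3) (the n² term is non-homogeneous and does not affect the order), so the order is 3.

Order 3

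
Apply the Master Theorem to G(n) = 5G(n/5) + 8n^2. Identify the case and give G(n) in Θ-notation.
Master Theorem template: G(n) = a·G(n/b) + f(n).
Here: a=5, b=5, f(n)=8n^2
Compute log_b(a) = log_5(5) = 1.
f(n) = 8n^2 = Ω(n^(1+ε)) with ε = 1, and the regularity condition holds (a·f(n/b) = (a/b^2)·f(n) with a/b^2 = 5^-1 < 1). Case 3: G(n) = Θ(f(n)) = Θ(n^2).

Case 3: G(n) = Θ(n^2)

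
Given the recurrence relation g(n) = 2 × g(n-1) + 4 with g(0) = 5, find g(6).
Computing step by step:
g(0) = 5
g(1) = 2 × 5 + 4 = 14
g(2) = 2 × 14 + 4 = 32
g(3) = 2 × 32 + 4 = 68
g(4) = 2 × 68 + 4 = 140
g(5) = 2 × 140 + 4 = 284
g(6) = 2 × 284 + 4 = 572

572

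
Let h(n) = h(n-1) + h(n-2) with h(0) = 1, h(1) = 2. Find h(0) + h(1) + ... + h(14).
Computing the sequence terms: 1, 2, 3, 5, 8, 13, 21, 34, 55, 89, 144, 233, 377, 610, 987
Adding these values together:

2582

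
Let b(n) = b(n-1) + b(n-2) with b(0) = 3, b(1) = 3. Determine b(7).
Computing the sequence terms:
3, 3, 6, 9, 15, 24, 39, 63

63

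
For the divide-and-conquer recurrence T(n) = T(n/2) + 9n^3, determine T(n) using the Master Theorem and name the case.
Master Theorem template: T(n) = a·T(n/b) + f(n).
Here: a=1, b=2, f(n)=9n^3
Compute log_b(a) = log_2(1) = 0.
f(n) = 9n^3 = Ω(n^(0+ε)) with ε = 3, and the regularity condition holds (a·f(n/b) = (a/b^3)·f(n) with a/b^3 = 2^-3 < 1). Case 3: T(n) = Θ(f(n)) = Θ(n^3).

Case 3: T(n) = Θ(n^3)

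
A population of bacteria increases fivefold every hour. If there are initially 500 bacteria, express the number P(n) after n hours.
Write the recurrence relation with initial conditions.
Each hour multiplies the count by 5, so the count after n hours depends only on the count after n-1 hours: P(n) = 5 × P(n-1). The starting count gives P(0) = 500.
Unrolling n times gives the closed form P(n) = 500 × 5ⁿ.

P(n) = 5 × P(n-1), P(0) = 500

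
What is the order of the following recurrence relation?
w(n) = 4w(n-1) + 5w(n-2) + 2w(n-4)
The order is the largest lag k for which w(n-k) appears. Here the deepest term is w(n-4), so the order is 4.

Order 4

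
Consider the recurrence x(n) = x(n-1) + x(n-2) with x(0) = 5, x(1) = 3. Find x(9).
Computing the sequence terms:
5, 3, 8, 11, 19, 30, 49, 79, 128, 207

207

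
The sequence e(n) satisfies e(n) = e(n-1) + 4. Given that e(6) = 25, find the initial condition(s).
e(6) = e(0) + 6·4, so e(0) = 25 - 24 = 1.

e(0) = 1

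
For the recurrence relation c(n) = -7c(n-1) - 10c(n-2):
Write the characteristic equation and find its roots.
Substitute c(n) = rⁿ and divide through by rⁿ⁻²: r² + 7r + 10 = 0
Factor: (r + 2)(r + 5) = 0, so r = -2, -5.
General solution: c(n) = A·(-2)ⁿ + B·(-5)ⁿ

Characteristic: r² + 7r + 10 = 0, Roots: r = -2, -5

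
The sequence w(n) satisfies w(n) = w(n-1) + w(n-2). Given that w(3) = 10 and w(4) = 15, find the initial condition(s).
Work backwards using w(k) = w(k+2) - w(k+1):
w(2) = w(4) - w(3) = 15 - 10 = 5
w(1) = w(3) - w(2) = 10 - 5 = 5
w(0) = w(2) - w(1) = 5 - 5 = 0

w(0) = 0, w(1) = 5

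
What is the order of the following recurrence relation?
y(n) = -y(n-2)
The order is the largest lag k for which y(n-k) appears. Here the deepest term is y(n-2), so the order is 2.

Order 2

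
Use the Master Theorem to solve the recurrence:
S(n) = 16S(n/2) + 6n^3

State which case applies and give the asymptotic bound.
Master Theorem template: S(n) = a·S(n/b) + f(n).
Here: a=16, b=2, f(n)=6n^3
Compute log_b(a) = log_2(16) = 4.
f(n) = 6n^3 = O(n^(4-ε)) with ε = 1. Case 1: S(n) = Θ(n^log_b(a)) = Θ(n^4).

Case 1: S(n) = Θ(n^4)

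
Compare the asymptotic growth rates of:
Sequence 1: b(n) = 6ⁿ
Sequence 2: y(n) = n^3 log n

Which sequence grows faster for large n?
Comparing growth rates:
Growth-rate hierarchy: log n ≺ any polynomial ≺ any exponential cⁿ (c>1) ≺ n! ≺ nⁿ.
exponential base 6 dominates polynomial degree 3 (with log factor) asymptotically.

b(n) grows faster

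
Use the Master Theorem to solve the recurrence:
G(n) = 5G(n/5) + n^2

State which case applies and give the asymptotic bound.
Master Theorem template: G(n) = a·G(n/b) + f(n).
Here: a=5, b=5, f(n)=n^2
Compute log_b(a) = log_5(5) = 1.
f(n) = n^2 = Ω(n^(1+ε)) with ε = 1, and the regularity condition holds (a·f(n/b) = (a/b^2)·f(n) with a/b^2 = 5^-1 < 1). Case 3: G(n) = Θ(f(n)) = Θ(n^2).

Case 3: G(n) = Θ(n^2)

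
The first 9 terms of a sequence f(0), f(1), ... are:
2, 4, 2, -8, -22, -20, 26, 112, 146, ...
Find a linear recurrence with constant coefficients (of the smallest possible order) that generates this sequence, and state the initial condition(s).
Look for the lowest-order linear relation among consecutive terms.
Observation: f(n) - 2·f(n-1) - (-3)·f(n-2) = 0 holds for the shown terms, and no order-1 relation f(n) = α·f(n-1) + β fits.
Check at n=3: 2·2 + (-3)·4 = -8. ✓

f(n) = 2f(n-1) - 3f(n-2), f(0) = 2, f(1) = 4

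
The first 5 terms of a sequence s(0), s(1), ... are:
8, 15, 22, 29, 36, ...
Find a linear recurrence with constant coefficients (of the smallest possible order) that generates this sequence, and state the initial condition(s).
Look for the lowest-order linear relation among consecutive terms.
Observation: consecutive differences are constant (= 7).
Check at n=2: 1·15 + 7 = 22. ✓

s(n) = s(n-1) + 7, s(0) = 8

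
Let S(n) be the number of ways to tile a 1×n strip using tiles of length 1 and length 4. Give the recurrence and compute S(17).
Condition on the last tile: it has length 1 (leaving a 1×(n-1) strip) or length 4 (leaving a 1×(n-4) strip), so S(n) = S(n-1) + S(n-4) (order-4 linear recurrence).
For 0 ≤ i < 4 only unit tiles fit, so S(i) = 1.
Iterating the recurrence: S(4) = 2, S(5) = 3, S(6) = 4, S(7) = 5, S(8) = 7, S(9) = 10, S(10) = 14, S(11) = 19, S(12) = 26, S(13) = 36, S(14) = 50, S(15) = 69, S(16) = 95, S(17) = 131.

S(n) = S(n-1) + S(n-4), with S(i) = 1 for 0 ≤ i < 4; S(17) = 131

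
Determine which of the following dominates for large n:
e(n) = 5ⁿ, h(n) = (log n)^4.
Comparing growth rates:
Growth-rate hierarchy: log n ≺ any polynomial ≺ any exponential cⁿ (c>1) ≺ n! ≺ nⁿ.
exponential base 5 dominates polylogarithmic (log n)^4 asymptotically.

e(n) grows faster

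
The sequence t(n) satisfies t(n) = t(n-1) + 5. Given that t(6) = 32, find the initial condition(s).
t(6) = t(0) + 6·5, so t(0) = 32 - 30 = 2.

t(0) = 2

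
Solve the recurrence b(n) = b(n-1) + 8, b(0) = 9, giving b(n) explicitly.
Recurrence: b(n) = b(n-1) + 8, initial: b(0) = 9.
Each step adds 8, so b(n) = b(0) + 8n = 8n + 9.

b(n) = 8n + 9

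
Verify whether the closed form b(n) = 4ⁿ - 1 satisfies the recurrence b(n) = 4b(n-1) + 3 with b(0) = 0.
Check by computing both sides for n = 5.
From the recurrence with b(0) = 0:
  b(0) = 0, b(1) = 3, b(2) = 15, b(3) = 63, b(4) = 255, b(5) = 1023
  so the recurrence gives b(5) = 1023.
From the proposed closed form b(n) = 4ⁿ - 1:
  b(5) = 1023.
Both sides give 1023 at n = 5, and the initial condition(s) match, so the closed form is consistent.

Yes, the closed form is correct.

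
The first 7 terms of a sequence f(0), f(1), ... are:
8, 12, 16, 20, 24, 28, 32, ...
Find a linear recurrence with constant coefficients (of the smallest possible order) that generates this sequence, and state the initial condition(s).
Look for the lowest-order linear relation among consecutive terms.
Observation: consecutive differences are constant (= 4).
Check at n=2: 1·12 + 4 = 16. ✓

f(n) = f(n-1) + 4, f(0) = 8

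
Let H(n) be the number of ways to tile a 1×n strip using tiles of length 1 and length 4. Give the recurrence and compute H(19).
Condition on the last tile: it has length 1 (leaving a 1×(n-1) strip) or length 4 (leaving a 1×(n-4) strip), so H(n) = H(n-1) + H(n-4) (order-4 linear recurrence).
For 0 ≤ i < 4 only unit tiles fit, so H(i) = 1.
Iterating the recurrence: H(4) = 2, H(5) = 3, H(6) = 4, H(7) = 5, H(8) = 7, H(9) = 10, H(10) = 14, H(11) = 19, H(12) = 26, H(13) = 36, H(14) = 50, H(15) = 69, H(16) = 95, H(17) = 131, H(18) = 181, H(19) = 250.

H(n) = H(n-1) + H(n-4), with H(i) = 1 for 0 ≤ i < 4; H(19) = 250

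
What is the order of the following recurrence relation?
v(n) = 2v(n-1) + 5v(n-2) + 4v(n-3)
The order is the largest lag k for which v(n-k) appears. Here the deepest term is v(n-3), so the order is 3.

Order 3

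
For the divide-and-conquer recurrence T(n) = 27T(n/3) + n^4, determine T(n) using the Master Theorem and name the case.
Master Theorem template: T(n) = a·T(n/b) + f(n).
Here: a=27, b=3, f(n)=n^4
Compute log_b(a) = log_3(27) = 3.
f(n) = n^4 = Ω(n^(3+ε)) with ε = 1, and the regularity condition holds (a·f(n/b) = (a/b^4)·f(n) with a/b^4 = 3^-1 < 1). Case 3: T(n) = Θ(f(n)) = Θ(n^4).

Case 3: T(n) = Θ(n^4)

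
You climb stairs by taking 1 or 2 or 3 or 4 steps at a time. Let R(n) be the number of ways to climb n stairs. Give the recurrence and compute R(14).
Condition on the size of the last step (1 to 4): before it there were n-1, …, n-4 stairs climbed, and these cases are disjoint, so R(n) = R(n-1) + R(n-2) + R(n-3) + R(n-4) (order-4 linear recurrence).
Initial conditions by direct count (compositions of i into parts ≤ 4): R(1) = 1; R(2) = 2; R(3) = 4; R(4) = 8.
Iterating the recurrence: R(5) = 15, R(6) = 29, R(7) = 56, R(8) = 108, R(9) = 208, R(10) = 401, R(11) = 773, R(12) = 1490, R(13) = 2872, R(14) = 5536.

R(n) = R(n-1) + R(n-2) + R(n-3) + R(n-4), R(1) = 1, R(2) = 2, R(3) = 4, R(4) = 8; R(14) = 5536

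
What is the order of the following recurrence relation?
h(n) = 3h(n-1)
The order is the largest lag k for which h(n-k) appears. Here the deepest term is h(n-1), so the order is 1.

Order 1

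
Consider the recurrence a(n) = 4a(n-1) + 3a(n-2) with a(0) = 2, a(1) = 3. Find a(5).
Computing the sequence terms:
2, 3, 18, 81, 378, 1755

1755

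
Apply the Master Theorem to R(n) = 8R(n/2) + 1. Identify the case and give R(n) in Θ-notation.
Master Theorem template: R(n) = a·R(n/b) + f(n).
Here: a=8, b=2, f(n)=1
Compute log_b(a) = log_2(8) = 3.
f(n) = 1 = O(n^(3-ε)) with ε = 3. Case 1: R(n) = Θ(n^log_b(a)) = Θ(n^3).

Case 1: R(n) = Θ(n^3)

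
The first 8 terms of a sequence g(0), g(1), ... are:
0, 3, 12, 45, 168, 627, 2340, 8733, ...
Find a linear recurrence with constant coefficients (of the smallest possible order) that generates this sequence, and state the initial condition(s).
Look for the lowest-order linear relation among consecutive terms.
Observation: g(n) - 4·g(n-1) - (-1)·g(n-2) = 0 holds for the shown terms, and no order-1 relation g(n) = α·g(n-1) + β fits.
Check at n=3: 4·12 + (-1)·3 = 45. ✓

g(n) = 4g(n-1) - g(n-2), g(0) = 0, g(1) = 3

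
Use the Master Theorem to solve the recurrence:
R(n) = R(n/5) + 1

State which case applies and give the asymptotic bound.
Master Theorem template: R(n) = a·R(n/b) + f(n).
Here: a=1, b=5, f(n)=1
Compute log_b(a) = log_5(1) = 0.
f(n) = 1 = Θ(1). Case 2: R(n) = Θ(log n).

Case 2: R(n) = Θ(log n)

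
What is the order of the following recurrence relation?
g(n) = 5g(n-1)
The order is the largest lag k for which g(n-k) appears. Here the deepest term is g(n-1), so the order is 1.

Order 1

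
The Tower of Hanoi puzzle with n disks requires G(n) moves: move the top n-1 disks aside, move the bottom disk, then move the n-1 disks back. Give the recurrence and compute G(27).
Moving n disks = move the top n-1 disks aside (G(n-1) moves) + move the largest disk (1 move) + move the n-1 disks back on top (G(n-1) moves), so G(n) = 2G(n-1) + 1, with G(1) = 1 (a single disk takes one move).
First terms: 1, 3, 7, 15, 31, 63, … — each is one less than a power of 2. Indeed G(n) + 1 = 2(G(n-1) + 1) with G(1) + 1 = 2, so G(n) + 1 = 2ⁿ and G(n) = 2ⁿ - 1.
Hence G(27) = 2^27 - 1 = 134217728 - 1 = 134217727.

G(n) = 2G(n-1) + 1, G(1) = 1; G(27) = 134217727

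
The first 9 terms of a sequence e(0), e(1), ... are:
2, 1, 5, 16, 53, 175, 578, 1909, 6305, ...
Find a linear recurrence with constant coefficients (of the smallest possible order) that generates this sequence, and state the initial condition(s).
Look for the lowest-order linear relation among consecutive terms.
Observation: e(n) - 3·e(n-1) - (1)·e(n-2) = 0 holds for the shown terms, and no order-1 relation e(n) = α·e(n-1) + β fits.
Check at n=3: 3·5 + (1)·1 = 16. ✓

e(n) = 3e(n-1) + e(n-2), e(0) = 2, e(1) = 1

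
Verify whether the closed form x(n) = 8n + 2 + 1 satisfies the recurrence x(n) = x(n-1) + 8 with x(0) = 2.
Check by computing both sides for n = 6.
From the recurrence with x(0) = 2:
  x(0) = 2, x(1) = 10, x(2) = 18, x(3) = 26, x(4) = 34, x(5) = 42, x(6) = 50
  so the recurrence gives x(6) = 50.
From the proposed closed form x(n) = 8n + 2 + 1:
  x(6) = 51.
The recurrence gives 50 but the closed form gives 51, so the closed form does not satisfy the recurrence.

No, the closed form is incorrect.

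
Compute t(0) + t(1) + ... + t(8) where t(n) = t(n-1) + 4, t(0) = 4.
Computing the sequence terms: 4, 8, 12, 16, 20, 24, 28, 32, 36
Adding these values together:

180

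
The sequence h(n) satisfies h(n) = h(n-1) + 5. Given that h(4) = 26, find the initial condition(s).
h(4) = h(0) + 4·5, so h(0) = 26 - 20 = 6.

h(0) = 6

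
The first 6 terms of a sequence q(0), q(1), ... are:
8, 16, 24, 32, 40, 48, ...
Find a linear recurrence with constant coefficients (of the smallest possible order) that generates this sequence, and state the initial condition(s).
Look for the lowest-order linear relation among consecutive terms.
Observation: consecutive differences are constant (= 8).
Check at n=2: 1·16 + 8 = 24. ✓

q(n) = q(n-1) + 8, q(0) = 8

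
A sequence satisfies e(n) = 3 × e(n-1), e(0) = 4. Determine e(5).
Computing step by step:
e(0) = 4
e(1) = 3 × 4 = 12
e(2) = 3 × 12 = 36
e(3) = 3 × 36 = 108
e(4) = 3 × 108 = 324
e(5) = 3 × 324 = 972

972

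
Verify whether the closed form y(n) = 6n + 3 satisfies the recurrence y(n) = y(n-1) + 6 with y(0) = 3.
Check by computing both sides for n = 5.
From the recurrence with y(0) = 3:
  y(0) = 3, y(1) = 9, y(2) = 15, y(3) = 21, y(4) = 27, y(5) = 33
  so the recurrence gives y(5) = 33.
From the proposed closed form y(n) = 6n + 3:
  y(5) = 33.
Both sides give 33 at n = 5, and the initial condition(s) match, so the closed form is consistent.

Yes, the closed form is correct.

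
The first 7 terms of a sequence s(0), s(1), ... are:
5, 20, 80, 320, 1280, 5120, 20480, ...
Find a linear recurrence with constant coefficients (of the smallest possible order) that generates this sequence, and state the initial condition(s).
Look for the lowest-order linear relation among consecutive terms.
Observation: each term is 4× the previous.
Check at n=2: 4·20 = 80. ✓

s(n) = 4 × s(n-1), s(0) = 5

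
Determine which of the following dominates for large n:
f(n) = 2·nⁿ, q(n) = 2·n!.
Comparing growth rates:
Growth-rate hierarchy: log n ≺ any polynomial ≺ any exponential cⁿ (c>1) ≺ n! ≺ nⁿ.
super-exponential nⁿ dominates factorial asymptotically.

f(n) grows faster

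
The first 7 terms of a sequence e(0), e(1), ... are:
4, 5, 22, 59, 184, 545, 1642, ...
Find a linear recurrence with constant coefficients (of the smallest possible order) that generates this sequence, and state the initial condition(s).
Look for the lowest-order linear relation among consecutive terms.
Observation: e(n) - 2·e(n-1) - (3)·e(n-2) = 0 holds for the shown terms, and no order-1 relation e(n) = α·e(n-1) + β fits.
Check at n=3: 2·22 + (3)·5 = 59. ✓

e(n) = 2e(n-1) + 3e(n-2), e(0) = 4, e(1) = 5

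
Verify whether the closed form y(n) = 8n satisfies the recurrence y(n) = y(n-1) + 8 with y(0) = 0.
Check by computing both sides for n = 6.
From the recurrence with y(0) = 0:
  y(0) = 0, y(1) = 8, y(2) = 16, y(3) = 24, y(4) = 32, y(5) = 40, y(6) = 48
  so the recurrence gives y(6) = 48.
From the proposed closed form y(n) = 8n:
  y(6) = 48.
Both sides give 48 at n = 6, and the initial condition(s) match, so the closed form is consistent.

Yes, the closed form is correct.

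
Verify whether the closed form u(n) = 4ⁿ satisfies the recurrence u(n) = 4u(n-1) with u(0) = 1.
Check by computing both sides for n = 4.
From the recurrence with u(0) = 1:
  u(0) = 1, u(1) = 4, u(2) = 16, u(3) = 64, u(4) = 256
  so the recurrence gives u(4) = 256.
From the proposed closed form u(n) = 4ⁿ:
  u(4) = 256.
Both sides give 256 at n = 4, and the initial condition(s) match, so the closed form is consistent.

Yes, the closed form is correct.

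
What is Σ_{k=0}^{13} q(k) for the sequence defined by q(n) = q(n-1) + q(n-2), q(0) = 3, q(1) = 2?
Computing the sequence terms: 3, 2, 5, 7, 12, 19, 31, 50, 81, 131, 212, 343, 555, 898
Adding these values together:

2349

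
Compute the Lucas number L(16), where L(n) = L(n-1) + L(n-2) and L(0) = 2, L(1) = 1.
Computing the sequence terms:
2, 1, 3, 4, 7, 11, 18, 29, 47, 76, 123, 199, 322, 521, 843, 1364, 2207

2207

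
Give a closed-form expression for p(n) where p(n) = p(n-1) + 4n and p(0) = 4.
Recurrence: p(n) = p(n-1) + 4n, initial: p(0) = 4.
Telescoping: p(n) = p(0) + 4·Σᵢ₌₁ⁿ i = 4 + 4·n(n+1)/2.

p(n) = 4·n(n+1)/2 + 4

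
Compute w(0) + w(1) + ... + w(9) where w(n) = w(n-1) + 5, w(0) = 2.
Computing the sequence terms: 2, 7, 12, 17, 22, 27, 32, 37, 42, 47
Adding these values together:

245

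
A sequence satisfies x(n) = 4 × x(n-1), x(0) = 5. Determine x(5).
Computing step by step:
x(0) = 5
x(1) = 4 × 5 = 20
x(2) = 4 × 20 = 80
x(3) = 4 × 80 = 320
x(4) = 4 × 320 = 1280
x(5) = 4 × 1280 = 5120

5120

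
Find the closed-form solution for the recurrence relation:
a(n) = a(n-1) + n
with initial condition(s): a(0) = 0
Recurrence: a(n) = a(n-1) + n, initial: a(0) = 0.
Telescoping: a(n) = a(0) + Σᵢ₌₁ⁿ i = 0 + n(n+1)/2.

a(n) = n(n+1)/2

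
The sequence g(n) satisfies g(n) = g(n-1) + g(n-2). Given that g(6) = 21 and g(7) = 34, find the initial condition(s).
Work backwards using g(k) = g(k+2) - g(k+1):
g(5) = g(7) - g(6) = 34 - 21 = 13
g(4) = g(6) - g(5) = 21 - 13 = 8
g(3) = g(5) - g(4) = 13 - 8 = 5
g(2) = g(4) - g(3) = 8 - 5 = 3
g(1) = g(3) - g(2) = 5 - 3 = 2
g(0) = g(2) - g(1) = 3 - 2 = 1

g(0) = 1, g(1) = 2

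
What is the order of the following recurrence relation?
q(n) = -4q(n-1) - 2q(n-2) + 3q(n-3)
The order is the largest lag k for which q(n-k) appears. Here the deepest term is q(n-3), so the order is 3.

Order 3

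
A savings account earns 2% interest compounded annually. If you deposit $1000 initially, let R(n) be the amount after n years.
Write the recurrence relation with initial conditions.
Each year the balance grows by 2%, i.e. is multiplied by 1 + 2/100 = 1.02, so R(n) = 1.02 × R(n-1). The initial deposit gives R(0) = 1000.
Unrolling gives the closed form R(n) = 1000 × (1.02)ⁿ.

R(n) = 1.02 × R(n-1), R(0) = 1000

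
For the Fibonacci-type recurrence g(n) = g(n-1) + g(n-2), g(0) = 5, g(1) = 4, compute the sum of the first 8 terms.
Computing the sequence terms: 5, 4, 9, 13, 22, 35, 57, 92
Adding these values together:

237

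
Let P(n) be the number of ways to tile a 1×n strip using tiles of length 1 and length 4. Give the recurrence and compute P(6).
Condition on the last tile: it has length 1 (leaving a 1×(n-1) strip) or length 4 (leaving a 1×(n-4) strip), so P(n) = P(n-1) + P(n-4) (order-4 linear recurrence).
For 0 ≤ i < 4 only unit tiles fit, so P(i) = 1.
Iterating the recurrence: P(4) = 2, P(5) = 3, P(6) = 4.

P(n) = P(n-1) + P(n-4), with P(i) = 1 for 0 ≤ i < 4; P(6) = 4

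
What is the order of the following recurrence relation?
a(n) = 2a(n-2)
The order is the largest lag k for which a(n-k) appears. Here the deepest term is a(n-2), so the order is 2.

Order 2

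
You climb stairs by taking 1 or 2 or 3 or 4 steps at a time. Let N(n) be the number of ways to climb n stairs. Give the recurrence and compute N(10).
Condition on the size of the last step (1 to 4): before it there were n-1, …, n-4 stairs climbed, and these cases are disjoint, so N(n) = N(n-1) + N(n-2) + N(n-3) + N(n-4) (order-4 linear recurrence).
Initial conditions by direct count (compositions of i into parts ≤ 4): N(1) = 1; N(2) = 2; N(3) = 4; N(4) = 8.
Iterating the recurrence: N(5) = 15, N(6) = 29, N(7) = 56, N(8) = 108, N(9) = 208, N(10) = 401.

N(n) = N(n-1) + N(n-2) + N(n-3) + N(n-4), N(1) = 1, N(2) = 2, N(3) = 4, N(4) = 8; N(10) = 401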